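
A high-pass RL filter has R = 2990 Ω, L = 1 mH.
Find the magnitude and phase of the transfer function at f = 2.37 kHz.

Step 1 — Angular frequency: ω = 2π·2370 = 1.489e+04 rad/s.
Step 2 — Transfer function: H(jω) = jωL/(R + jωL).
Step 3 — Numerator jωL = j·14.89; denominator R + jωL = 2990 + j14.89.
Step 4 — H = 2.48e-05 + j0.00498.
Step 5 — Magnitude: |H| = 0.00498 (-46.1 dB); phase: φ = 89.7°.

|H| = 0.00498 (-46.1 dB), φ = 89.7°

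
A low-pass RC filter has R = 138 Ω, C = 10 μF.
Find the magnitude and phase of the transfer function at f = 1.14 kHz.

Step 1 — Angular frequency: ω = 2π·1140 = 7163 rad/s.
Step 2 — Transfer function: H(jω) = 1/(1 + jωRC).
Step 3 — Denominator: 1 + jωRC = 1 + j·7163·138·1e-05 = 1 + j9.885.
Step 4 — H = 0.01013 - j0.1001.
Step 5 — Magnitude: |H| = 0.1007 (-19.9 dB); phase: φ = -84.2°.

|H| = 0.1007 (-19.9 dB), φ = -84.2°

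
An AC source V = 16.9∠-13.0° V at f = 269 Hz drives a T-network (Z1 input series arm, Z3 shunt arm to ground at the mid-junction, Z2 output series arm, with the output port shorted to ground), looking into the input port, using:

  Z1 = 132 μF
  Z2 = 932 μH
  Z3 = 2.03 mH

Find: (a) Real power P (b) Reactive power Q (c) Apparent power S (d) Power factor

Step 1 — Angular frequency: ω = 2π·f = 2π·269 = 1690 rad/s.
Step 2 — Component impedances:
  Z1: Z = 1/(jωC) = -j/(ω·C) = 0 - j4.482 Ω
  Z2: Z = jωL = j·1690·0.000932 = 0 + j1.575 Ω
  Z3: Z = jωL = j·1690·0.00203 = 0 + j3.431 Ω
Step 3 — With the output port shorted to ground, the output series arm Z2 runs from the junction to ground; the shunt arm Z3 also runs from the junction to ground. They appear in parallel: Z3 || Z2 = 0 + j1.08 Ω.
Step 4 — Series with input arm Z1: Z_in = Z1 + (Z3 || Z2) = 0 - j3.403 Ω = 3.403∠-90.0° Ω.
Step 5 — Source phasor: V = 16.9∠-13.0° V = 16.47 - j3.802 V.
Step 6 — Current: I = V / Z = 1.117 + j4.839 A = 4.967∠77.0° A.
Step 7 — Complex power: S = V·I* = 0 - j83.94 VA.
Step 8 — Real power: P = Re(S) = 0 W.
Step 9 — Reactive power: Q = Im(S) = -83.94 VAR.
Step 10 — Apparent power: |S| = 83.94 VA.
Step 11 — Power factor: PF = P/|S| = 0 (leading).

(a) P = 0 W  (b) Q = -83.94 VAR  (c) S = 83.94 VA  (d) PF = 0 (leading)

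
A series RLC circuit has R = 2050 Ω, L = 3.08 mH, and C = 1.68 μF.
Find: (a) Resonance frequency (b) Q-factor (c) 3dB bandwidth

Step 1 — Resonance: ω₀ = 1/√(LC) = 1/√(0.00308·1.68e-06) = 1.39e+04 rad/s.
Step 2 — f₀ = ω₀/(2π) = 2213 Hz.
Step 3 — Series Q: Q = ω₀L/R = 1.39e+04·0.00308/2050 = 0.02089.
Step 4 — Bandwidth: Δω = ω₀/Q = 6.656e+05 rad/s; BW = Δω/(2π) = 1.059e+05 Hz.

(a) f₀ = 2213 Hz  (b) Q = 0.02089  (c) BW = 1.059e+05 Hz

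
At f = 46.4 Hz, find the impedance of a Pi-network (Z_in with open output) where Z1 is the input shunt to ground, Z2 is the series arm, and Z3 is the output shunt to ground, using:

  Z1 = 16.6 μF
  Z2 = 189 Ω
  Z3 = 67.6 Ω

Step 1 — Angular frequency: ω = 2π·f = 2π·46.4 = 291.5 rad/s.
Step 2 — Component impedances:
  Z1: Z = 1/(jωC) = -j/(ω·C) = 0 - j206.6 Ω
  Z2: Z = R = 189 Ω
  Z3: Z = R = 67.6 Ω
Step 3 — With open output, the series arm Z2 and the output shunt Z3 appear in series to ground: Z2 + Z3 = 256.6 Ω.
Step 4 — Parallel with input shunt Z1: Z_in = Z1 || (Z2 + Z3) = 100.9 - j125.3 Ω = 160.9∠-51.2° Ω.

Z = 100.9 - j125.3 Ω = 160.9∠-51.2° Ω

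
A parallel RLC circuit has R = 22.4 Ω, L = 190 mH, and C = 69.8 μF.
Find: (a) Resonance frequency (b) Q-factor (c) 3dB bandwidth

Step 1 — Resonance: ω₀ = 1/√(LC) = 1/√(0.19·6.98e-05) = 274.6 rad/s.
Step 2 — f₀ = ω₀/(2π) = 43.7 Hz.
Step 3 — Parallel Q: Q = R/(ω₀L) = 22.4/(274.6·0.19) = 0.4293.
Step 4 — Bandwidth: Δω = ω₀/Q = 639.6 rad/s; BW = Δω/(2π) = 101.8 Hz.

(a) f₀ = 43.7 Hz  (b) Q = 0.4293  (c) BW = 101.8 Hz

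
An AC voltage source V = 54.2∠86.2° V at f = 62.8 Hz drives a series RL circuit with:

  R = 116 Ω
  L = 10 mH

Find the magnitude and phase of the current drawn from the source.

Step 1 — Angular frequency: ω = 2π·f = 2π·62.8 = 394.6 rad/s.
Step 2 — Component impedances:
  R: Z = R = 116 Ω
  L: Z = jωL = j·394.6·0.01 = 0 + j3.946 Ω
Step 3 — Series combination: Z_total = R + L = 116 + j3.946 Ω = 116.1∠1.9° Ω.
Step 4 — Source phasor: V = 54.2∠86.2° V = 3.592 + j54.08 V.
Step 5 — Ohm's law: I = V / Z_total = (3.592 + j54.08) / (116 + j3.946) = 0.04677 + j0.4646 A.
Step 6 — Convert to polar: |I| = 0.467 A, ∠I = 84.3°.

I = 0.467∠84.3° A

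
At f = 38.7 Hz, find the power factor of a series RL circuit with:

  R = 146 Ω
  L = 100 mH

Step 1 — Angular frequency: ω = 2π·f = 2π·38.7 = 243.2 rad/s.
Step 2 — Component impedances:
  R: Z = R = 146 Ω
  L: Z = jωL = j·243.2·0.1 = 0 + j24.32 Ω
Step 3 — Series combination: Z_total = R + L = 146 + j24.32 Ω = 148∠9.5° Ω.
Step 4 — Power factor: PF = cos(φ) = Re(Z)/|Z| = 146/148.01 = 0.9864.
Step 5 — Type: Im(Z) = 24.32 ⇒ lagging (phase φ = 9.5°).

PF = 0.9864 (lagging, φ = 9.5°)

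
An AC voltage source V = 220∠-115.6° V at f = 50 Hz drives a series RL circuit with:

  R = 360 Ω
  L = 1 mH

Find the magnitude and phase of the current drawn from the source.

Step 1 — Angular frequency: ω = 2π·f = 2π·50 = 314.2 rad/s.
Step 2 — Component impedances:
  R: Z = R = 360 Ω
  L: Z = jωL = j·314.2·0.001 = 0 + j0.3142 Ω
Step 3 — Series combination: Z_total = R + L = 360 + j0.3142 Ω = 360∠0.0° Ω.
Step 4 — Source phasor: V = 220∠-115.6° V = -95.06 - j198.4 V.
Step 5 — Ohm's law: I = V / Z_total = (-95.06 - j198.4) / (360 + j0.3142) = -0.2645 - j0.5509 A.
Step 6 — Convert to polar: |I| = 0.6111 A, ∠I = -115.6°.

I = 0.6111∠-115.6° A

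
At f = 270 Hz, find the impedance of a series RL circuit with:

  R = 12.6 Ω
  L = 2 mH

Step 1 — Angular frequency: ω = 2π·f = 2π·270 = 1696 rad/s.
Step 2 — Component impedances:
  R: Z = R = 12.6 Ω
  L: Z = jωL = j·1696·0.002 = 0 + j3.393 Ω
Step 3 — Series combination: Z_total = R + L = 12.6 + j3.393 Ω = 13.05∠15.1° Ω.

Z = 12.6 + j3.393 Ω = 13.05∠15.1° Ω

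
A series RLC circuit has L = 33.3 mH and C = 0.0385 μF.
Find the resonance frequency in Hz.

Step 1 — Resonance condition Im(Z)=0 gives ω₀ = 1/√(LC).
Step 2 — ω₀ = 1/√(0.0333·3.85e-08) = 2.793e+04 rad/s.
Step 3 — f₀ = ω₀/(2π) = 4445 Hz.

f₀ = 4445 Hz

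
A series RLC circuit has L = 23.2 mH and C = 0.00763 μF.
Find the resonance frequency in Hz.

Step 1 — Resonance condition Im(Z)=0 gives ω₀ = 1/√(LC).
Step 2 — ω₀ = 1/√(0.0232·7.63e-09) = 7.516e+04 rad/s.
Step 3 — f₀ = ω₀/(2π) = 1.196e+04 Hz.

f₀ = 1.196e+04 Hz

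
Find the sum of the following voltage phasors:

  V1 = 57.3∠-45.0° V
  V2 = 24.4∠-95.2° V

Step 1 — Convert each phasor to rectangular form:
  V1 = 57.3·(cos(-45.0°) + j·sin(-45.0°)) = 40.52 - j40.52 V
  V2 = 24.4·(cos(-95.2°) + j·sin(-95.2°)) = -2.211 - j24.3 V
Step 2 — Sum components: V_total = 38.31 - j64.82 V.
Step 3 — Convert to polar: |V_total| = 75.29 V, ∠V_total = -59.4°.

V_total = 75.29∠-59.4° V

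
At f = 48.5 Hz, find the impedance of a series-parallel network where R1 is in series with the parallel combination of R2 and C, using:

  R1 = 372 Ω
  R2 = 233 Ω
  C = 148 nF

Step 1 — Angular frequency: ω = 2π·f = 2π·48.5 = 304.7 rad/s.
Step 2 — Component impedances:
  R1: Z = R = 372 Ω
  R2: Z = R = 233 Ω
  C: Z = 1/(jωC) = -j/(ω·C) = 0 - j2.217e+04 Ω
Step 3 — Parallel branch: R2 || C = 1/(1/R2 + 1/C) = 233 - j2.448 Ω.
Step 4 — Series with R1: Z_total = R1 + (R2 || C) = 605 - j2.448 Ω = 605∠-0.2° Ω.

Z = 605 - j2.448 Ω = 605∠-0.2° Ω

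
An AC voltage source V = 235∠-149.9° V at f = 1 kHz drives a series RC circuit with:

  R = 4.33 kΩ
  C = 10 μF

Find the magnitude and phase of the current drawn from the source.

Step 1 — Angular frequency: ω = 2π·f = 2π·1000 = 6283 rad/s.
Step 2 — Component impedances:
  R: Z = R = 4330 Ω
  C: Z = 1/(jωC) = -j/(ω·C) = 0 - j15.92 Ω
Step 3 — Series combination: Z_total = R + C = 4330 - j15.92 Ω = 4330∠-0.2° Ω.
Step 4 — Source phasor: V = 235∠-149.9° V = -203.3 - j117.9 V.
Step 5 — Ohm's law: I = V / Z_total = (-203.3 - j117.9) / (4330 - j15.92) = -0.04685 - j0.02739 A.
Step 6 — Convert to polar: |I| = 0.05427 A, ∠I = -149.7°.

I = 0.05427∠-149.7° A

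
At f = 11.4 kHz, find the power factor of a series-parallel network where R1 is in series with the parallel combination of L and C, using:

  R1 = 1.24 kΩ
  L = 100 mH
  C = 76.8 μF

Step 1 — Angular frequency: ω = 2π·f = 2π·1.14e+04 = 7.163e+04 rad/s.
Step 2 — Component impedances:
  R1: Z = R = 1240 Ω
  L: Z = jωL = j·7.163e+04·0.1 = 0 + j7163 Ω
  C: Z = 1/(jωC) = -j/(ω·C) = 0 - j0.1818 Ω
Step 3 — Parallel branch: L || C = 1/(1/L + 1/C) = 0 - j0.1818 Ω.
Step 4 — Series with R1: Z_total = R1 + (L || C) = 1240 - j0.1818 Ω = 1240∠-0.0° Ω.
Step 5 — Power factor: PF = cos(φ) = Re(Z)/|Z| = 1240/1240 = 1.
Step 6 — Type: Im(Z) = -0.1818 ⇒ leading (phase φ = -0.0°).

PF = 1 (leading, φ = -0.0°)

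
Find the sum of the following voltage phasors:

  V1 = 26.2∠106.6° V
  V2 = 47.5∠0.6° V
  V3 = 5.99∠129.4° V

Step 1 — Convert each phasor to rectangular form:
  V1 = 26.2·(cos(106.6°) + j·sin(106.6°)) = -7.485 + j25.11 V
  V2 = 47.5·(cos(0.6°) + j·sin(0.6°)) = 47.5 + j0.4974 V
  V3 = 5.99·(cos(129.4°) + j·sin(129.4°)) = -3.802 + j4.629 V
Step 2 — Sum components: V_total = 36.21 + j30.23 V.
Step 3 — Convert to polar: |V_total| = 47.17 V, ∠V_total = 39.9°.

V_total = 47.17∠39.9° V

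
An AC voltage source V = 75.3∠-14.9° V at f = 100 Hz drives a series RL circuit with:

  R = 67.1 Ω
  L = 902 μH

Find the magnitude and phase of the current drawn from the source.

Step 1 — Angular frequency: ω = 2π·f = 2π·100 = 628.3 rad/s.
Step 2 — Component impedances:
  R: Z = R = 67.1 Ω
  L: Z = jωL = j·628.3·0.000902 = 0 + j0.5667 Ω
Step 3 — Series combination: Z_total = R + L = 67.1 + j0.5667 Ω = 67.1∠0.5° Ω.
Step 4 — Source phasor: V = 75.3∠-14.9° V = 72.77 - j19.36 V.
Step 5 — Ohm's law: I = V / Z_total = (72.77 - j19.36) / (67.1 + j0.5667) = 1.082 - j0.2977 A.
Step 6 — Convert to polar: |I| = 1.122 A, ∠I = -15.4°.

I = 1.122∠-15.4° A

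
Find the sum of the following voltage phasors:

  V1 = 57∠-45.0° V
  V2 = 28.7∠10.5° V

Step 1 — Convert each phasor to rectangular form:
  V1 = 57·(cos(-45.0°) + j·sin(-45.0°)) = 40.31 - j40.31 V
  V2 = 28.7·(cos(10.5°) + j·sin(10.5°)) = 28.22 + j5.23 V
Step 2 — Sum components: V_total = 68.52 - j35.07 V.
Step 3 — Convert to polar: |V_total| = 76.98 V, ∠V_total = -27.1°.

V_total = 76.98∠-27.1° V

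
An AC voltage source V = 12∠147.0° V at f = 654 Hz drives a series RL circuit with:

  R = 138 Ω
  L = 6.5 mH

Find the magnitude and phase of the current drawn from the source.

Step 1 — Angular frequency: ω = 2π·f = 2π·654 = 4109 rad/s.
Step 2 — Component impedances:
  R: Z = R = 138 Ω
  L: Z = jωL = j·4109·0.0065 = 0 + j26.71 Ω
Step 3 — Series combination: Z_total = R + L = 138 + j26.71 Ω = 140.6∠11.0° Ω.
Step 4 — Source phasor: V = 12∠147.0° V = -10.06 + j6.536 V.
Step 5 — Ohm's law: I = V / Z_total = (-10.06 + j6.536) / (138 + j26.71) = -0.06146 + j0.05926 A.
Step 6 — Convert to polar: |I| = 0.08537 A, ∠I = 136.0°.

I = 0.08537∠136.0° A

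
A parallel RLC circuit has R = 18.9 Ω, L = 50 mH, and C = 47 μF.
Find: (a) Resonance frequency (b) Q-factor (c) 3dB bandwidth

Step 1 — Resonance: ω₀ = 1/√(LC) = 1/√(0.05·4.7e-05) = 652.3 rad/s.
Step 2 — f₀ = ω₀/(2π) = 103.8 Hz.
Step 3 — Parallel Q: Q = R/(ω₀L) = 18.9/(652.3·0.05) = 0.5795.
Step 4 — Bandwidth: Δω = ω₀/Q = 1126 rad/s; BW = Δω/(2π) = 179.2 Hz.

(a) f₀ = 103.8 Hz  (b) Q = 0.5795  (c) BW = 179.2 Hz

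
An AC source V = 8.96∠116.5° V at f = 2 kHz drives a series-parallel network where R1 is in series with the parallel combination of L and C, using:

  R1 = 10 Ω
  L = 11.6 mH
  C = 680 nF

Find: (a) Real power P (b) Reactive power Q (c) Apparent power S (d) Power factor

Step 1 — Angular frequency: ω = 2π·f = 2π·2000 = 1.257e+04 rad/s.
Step 2 — Component impedances:
  R1: Z = R = 10 Ω
  L: Z = jωL = j·1.257e+04·0.0116 = 0 + j145.8 Ω
  C: Z = 1/(jωC) = -j/(ω·C) = 0 - j117 Ω
Step 3 — Parallel branch: L || C = 1/(1/L + 1/C) = 0 - j593.5 Ω.
Step 4 — Series with R1: Z_total = R1 + (L || C) = 10 - j593.5 Ω = 593.6∠-89.0° Ω.
Step 5 — Source phasor: V = 8.96∠116.5° V = -3.998 + j8.019 V.
Step 6 — Current: I = V / Z = -0.01362 - j0.006507 A = 0.0151∠-154.5° A.
Step 7 — Complex power: S = V·I* = 0.002279 - j0.1352 VA.
Step 8 — Real power: P = Re(S) = 0.002279 W.
Step 9 — Reactive power: Q = Im(S) = -0.1352 VAR.
Step 10 — Apparent power: |S| = 0.1353 VA.
Step 11 — Power factor: PF = P/|S| = 0.01685 (leading).

(a) P = 0.002279 W  (b) Q = -0.1352 VAR  (c) S = 0.1353 VA  (d) PF = 0.01685 (leading)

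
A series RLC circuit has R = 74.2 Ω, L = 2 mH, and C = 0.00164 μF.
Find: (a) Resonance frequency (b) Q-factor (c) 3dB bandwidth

Step 1 — Resonance: ω₀ = 1/√(LC) = 1/√(0.002·1.64e-09) = 5.522e+05 rad/s.
Step 2 — f₀ = ω₀/(2π) = 8.788e+04 Hz.
Step 3 — Series Q: Q = ω₀L/R = 5.522e+05·0.002/74.2 = 14.88.
Step 4 — Bandwidth: Δω = ω₀/Q = 3.71e+04 rad/s; BW = Δω/(2π) = 5905 Hz.

(a) f₀ = 8.788e+04 Hz  (b) Q = 14.88  (c) BW = 5905 Hz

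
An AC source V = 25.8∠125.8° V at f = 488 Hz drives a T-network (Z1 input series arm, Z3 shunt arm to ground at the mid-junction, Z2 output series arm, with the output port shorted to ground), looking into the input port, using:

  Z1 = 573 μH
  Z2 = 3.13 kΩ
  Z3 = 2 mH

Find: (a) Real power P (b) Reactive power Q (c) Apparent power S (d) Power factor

Step 1 — Angular frequency: ω = 2π·f = 2π·488 = 3066 rad/s.
Step 2 — Component impedances:
  Z1: Z = jωL = j·3066·0.000573 = 0 + j1.757 Ω
  Z2: Z = R = 3130 Ω
  Z3: Z = jωL = j·3066·0.002 = 0 + j6.132 Ω
Step 3 — With the output port shorted to ground, the output series arm Z2 runs from the junction to ground; the shunt arm Z3 also runs from the junction to ground. They appear in parallel: Z3 || Z2 = 0.01201 + j6.132 Ω.
Step 4 — Series with input arm Z1: Z_in = Z1 + (Z3 || Z2) = 0.01201 + j7.889 Ω = 7.889∠89.9° Ω.
Step 5 — Source phasor: V = 25.8∠125.8° V = -15.09 + j20.93 V.
Step 6 — Current: I = V / Z = 2.649 + j1.917 A = 3.27∠35.9° A.
Step 7 — Complex power: S = V·I* = 0.1285 + j84.37 VA.
Step 8 — Real power: P = Re(S) = 0.1285 W.
Step 9 — Reactive power: Q = Im(S) = 84.37 VAR.
Step 10 — Apparent power: |S| = 84.37 VA.
Step 11 — Power factor: PF = P/|S| = 0.001523 (lagging).

(a) P = 0.1285 W  (b) Q = 84.37 VAR  (c) S = 84.37 VA  (d) PF = 0.001523 (lagging)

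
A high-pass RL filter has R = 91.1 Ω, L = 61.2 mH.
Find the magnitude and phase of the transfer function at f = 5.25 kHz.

Step 1 — Angular frequency: ω = 2π·5250 = 3.299e+04 rad/s.
Step 2 — Transfer function: H(jω) = jωL/(R + jωL).
Step 3 — Numerator jωL = j·2019; denominator R + jωL = 91.1 + j2019.
Step 4 — H = 0.998 + j0.04503.
Step 5 — Magnitude: |H| = 0.999 (-0.0 dB); phase: φ = 2.6°.

|H| = 0.999 (-0.0 dB), φ = 2.6°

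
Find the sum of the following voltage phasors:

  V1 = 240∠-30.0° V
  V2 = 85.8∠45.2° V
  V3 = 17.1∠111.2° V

Step 1 — Convert each phasor to rectangular form:
  V1 = 240·(cos(-30.0°) + j·sin(-30.0°)) = 207.8 - j120 V
  V2 = 85.8·(cos(45.2°) + j·sin(45.2°)) = 60.46 + j60.88 V
  V3 = 17.1·(cos(111.2°) + j·sin(111.2°)) = -6.184 + j15.94 V
Step 2 — Sum components: V_total = 262.1 - j43.18 V.
Step 3 — Convert to polar: |V_total| = 265.7 V, ∠V_total = -9.4°.

V_total = 265.7∠-9.4° V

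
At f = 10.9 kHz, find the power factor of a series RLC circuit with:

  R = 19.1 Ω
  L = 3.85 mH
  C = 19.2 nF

Step 1 — Angular frequency: ω = 2π·f = 2π·1.09e+04 = 6.849e+04 rad/s.
Step 2 — Component impedances:
  R: Z = R = 19.1 Ω
  L: Z = jωL = j·6.849e+04·0.00385 = 0 + j263.7 Ω
  C: Z = 1/(jωC) = -j/(ω·C) = 0 - j760.5 Ω
Step 3 — Series combination: Z_total = R + L + C = 19.1 - j496.8 Ω = 497.2∠-87.8° Ω.
Step 4 — Power factor: PF = cos(φ) = Re(Z)/|Z| = 19.1/497.2 = 0.03842.
Step 5 — Type: Im(Z) = -496.8 ⇒ leading (phase φ = -87.8°).

PF = 0.03842 (leading, φ = -87.8°)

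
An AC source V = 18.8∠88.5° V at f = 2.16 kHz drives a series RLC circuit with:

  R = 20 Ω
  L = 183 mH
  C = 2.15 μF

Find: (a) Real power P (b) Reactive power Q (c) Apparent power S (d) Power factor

Step 1 — Angular frequency: ω = 2π·f = 2π·2160 = 1.357e+04 rad/s.
Step 2 — Component impedances:
  R: Z = R = 20 Ω
  L: Z = jωL = j·1.357e+04·0.183 = 0 + j2484 Ω
  C: Z = 1/(jωC) = -j/(ω·C) = 0 - j34.27 Ω
Step 3 — Series combination: Z_total = R + L + C = 20 + j2449 Ω = 2449∠89.5° Ω.
Step 4 — Source phasor: V = 18.8∠88.5° V = 0.4921 + j18.79 V.
Step 5 — Current: I = V / Z = 0.007674 - j0.0001383 A = 0.007675∠-1.0° A.
Step 6 — Complex power: S = V·I* = 0.001178 + j0.1443 VA.
Step 7 — Real power: P = Re(S) = 0.001178 W.
Step 8 — Reactive power: Q = Im(S) = 0.1443 VAR.
Step 9 — Apparent power: |S| = 0.1443 VA.
Step 10 — Power factor: PF = P/|S| = 0.008165 (lagging).

(a) P = 0.001178 W  (b) Q = 0.1443 VAR  (c) S = 0.1443 VA  (d) PF = 0.008165 (lagging)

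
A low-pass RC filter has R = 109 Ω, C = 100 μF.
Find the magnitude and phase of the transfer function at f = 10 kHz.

Step 1 — Angular frequency: ω = 2π·1e+04 = 6.283e+04 rad/s.
Step 2 — Transfer function: H(jω) = 1/(1 + jωRC).
Step 3 — Denominator: 1 + jωRC = 1 + j·6.283e+04·109·0.0001 = 1 + j684.9.
Step 4 — H = 2.132e-06 - j0.00146.
Step 5 — Magnitude: |H| = 0.00146 (-56.7 dB); phase: φ = -89.9°.

|H| = 0.00146 (-56.7 dB), φ = -89.9°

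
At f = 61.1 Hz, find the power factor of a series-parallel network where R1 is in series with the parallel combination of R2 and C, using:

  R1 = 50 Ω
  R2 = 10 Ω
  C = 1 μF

Step 1 — Angular frequency: ω = 2π·f = 2π·61.1 = 383.9 rad/s.
Step 2 — Component impedances:
  R1: Z = R = 50 Ω
  R2: Z = R = 10 Ω
  C: Z = 1/(jωC) = -j/(ω·C) = 0 - j2605 Ω
Step 3 — Parallel branch: R2 || C = 1/(1/R2 + 1/C) = 10 - j0.03839 Ω.
Step 4 — Series with R1: Z_total = R1 + (R2 || C) = 60 - j0.03839 Ω = 60∠-0.0° Ω.
Step 5 — Power factor: PF = cos(φ) = Re(Z)/|Z| = 60/60 = 1.
Step 6 — Type: Im(Z) = -0.03839 ⇒ leading (phase φ = -0.0°).

PF = 1 (leading, φ = -0.0°)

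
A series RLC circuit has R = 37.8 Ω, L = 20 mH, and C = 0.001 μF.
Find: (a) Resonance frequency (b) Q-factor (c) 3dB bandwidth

Step 1 — Resonance: ω₀ = 1/√(LC) = 1/√(0.02·1e-09) = 2.236e+05 rad/s.
Step 2 — f₀ = ω₀/(2π) = 3.559e+04 Hz.
Step 3 — Series Q: Q = ω₀L/R = 2.236e+05·0.02/37.8 = 118.3.
Step 4 — Bandwidth: Δω = ω₀/Q = 1890 rad/s; BW = Δω/(2π) = 300.8 Hz.

(a) f₀ = 3.559e+04 Hz  (b) Q = 118.3  (c) BW = 300.8 Hz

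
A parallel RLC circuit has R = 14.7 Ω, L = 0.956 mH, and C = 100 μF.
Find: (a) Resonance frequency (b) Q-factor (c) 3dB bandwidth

Step 1 — Resonance: ω₀ = 1/√(LC) = 1/√(0.000956·0.0001) = 3234 rad/s.
Step 2 — f₀ = ω₀/(2π) = 514.7 Hz.
Step 3 — Parallel Q: Q = R/(ω₀L) = 14.7/(3234·0.000956) = 4.754.
Step 4 — Bandwidth: Δω = ω₀/Q = 680.3 rad/s; BW = Δω/(2π) = 108.3 Hz.

(a) f₀ = 514.7 Hz  (b) Q = 4.754  (c) BW = 108.3 Hz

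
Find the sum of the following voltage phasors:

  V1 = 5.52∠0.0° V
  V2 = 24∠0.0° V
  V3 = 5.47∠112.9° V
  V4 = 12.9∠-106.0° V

Step 1 — Convert each phasor to rectangular form:
  V1 = 5.52·(cos(0.0°) + j·sin(0.0°)) = 5.52 V
  V2 = 24·(cos(0.0°) + j·sin(0.0°)) = 24 V
  V3 = 5.47·(cos(112.9°) + j·sin(112.9°)) = -2.129 + j5.039 V
  V4 = 12.9·(cos(-106.0°) + j·sin(-106.0°)) = -3.556 - j12.4 V
Step 2 — Sum components: V_total = 23.84 - j7.361 V.
Step 3 — Convert to polar: |V_total| = 24.95 V, ∠V_total = -17.2°.

V_total = 24.95∠-17.2° V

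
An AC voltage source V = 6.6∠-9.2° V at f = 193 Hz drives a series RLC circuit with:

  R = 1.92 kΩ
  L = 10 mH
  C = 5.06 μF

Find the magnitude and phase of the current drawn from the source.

Step 1 — Angular frequency: ω = 2π·f = 2π·193 = 1213 rad/s.
Step 2 — Component impedances:
  R: Z = R = 1920 Ω
  L: Z = jωL = j·1213·0.01 = 0 + j12.13 Ω
  C: Z = 1/(jωC) = -j/(ω·C) = 0 - j163 Ω
Step 3 — Series combination: Z_total = R + L + C = 1920 - j150.8 Ω = 1926∠-4.5° Ω.
Step 4 — Source phasor: V = 6.6∠-9.2° V = 6.515 - j1.055 V.
Step 5 — Ohm's law: I = V / Z_total = (6.515 - j1.055) / (1920 - j150.8) = 0.003415 - j0.0002813 A.
Step 6 — Convert to polar: |I| = 0.003427 A, ∠I = -4.7°.

I = 0.003427∠-4.7° A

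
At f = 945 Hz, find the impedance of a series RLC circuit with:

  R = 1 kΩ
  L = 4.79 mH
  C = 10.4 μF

Step 1 — Angular frequency: ω = 2π·f = 2π·945 = 5938 rad/s.
Step 2 — Component impedances:
  R: Z = R = 1000 Ω
  L: Z = jωL = j·5938·0.00479 = 0 + j28.44 Ω
  C: Z = 1/(jωC) = -j/(ω·C) = 0 - j16.19 Ω
Step 3 — Series combination: Z_total = R + L + C = 1000 + j12.25 Ω = 1000∠0.7° Ω.

Z = 1000 + j12.25 Ω = 1000∠0.7° Ω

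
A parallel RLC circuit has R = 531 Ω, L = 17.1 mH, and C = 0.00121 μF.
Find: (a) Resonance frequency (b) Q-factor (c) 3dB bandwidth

Step 1 — Resonance: ω₀ = 1/√(LC) = 1/√(0.0171·1.21e-09) = 2.198e+05 rad/s.
Step 2 — f₀ = ω₀/(2π) = 3.499e+04 Hz.
Step 3 — Parallel Q: Q = R/(ω₀L) = 531/(2.198e+05·0.0171) = 0.1413.
Step 4 — Bandwidth: Δω = ω₀/Q = 1.556e+06 rad/s; BW = Δω/(2π) = 2.477e+05 Hz.

(a) f₀ = 3.499e+04 Hz  (b) Q = 0.1413  (c) BW = 2.477e+05 Hz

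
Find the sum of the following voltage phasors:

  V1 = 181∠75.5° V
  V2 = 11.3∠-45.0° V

Step 1 — Convert each phasor to rectangular form:
  V1 = 181·(cos(75.5°) + j·sin(75.5°)) = 45.32 + j175.2 V
  V2 = 11.3·(cos(-45.0°) + j·sin(-45.0°)) = 7.99 - j7.99 V
Step 2 — Sum components: V_total = 53.31 + j167.2 V.
Step 3 — Convert to polar: |V_total| = 175.5 V, ∠V_total = 72.3°.

V_total = 175.5∠72.3° V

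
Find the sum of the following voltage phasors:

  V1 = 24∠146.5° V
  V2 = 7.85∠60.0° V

Step 1 — Convert each phasor to rectangular form:
  V1 = 24·(cos(146.5°) + j·sin(146.5°)) = -20.01 + j13.25 V
  V2 = 7.85·(cos(60.0°) + j·sin(60.0°)) = 3.925 + j6.798 V
Step 2 — Sum components: V_total = -16.09 + j20.04 V.
Step 3 — Convert to polar: |V_total| = 25.7 V, ∠V_total = 128.8°.

V_total = 25.7∠128.8° V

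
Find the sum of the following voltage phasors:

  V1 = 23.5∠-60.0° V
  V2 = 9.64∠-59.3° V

Step 1 — Convert each phasor to rectangular form:
  V1 = 23.5·(cos(-60.0°) + j·sin(-60.0°)) = 11.75 - j20.35 V
  V2 = 9.64·(cos(-59.3°) + j·sin(-59.3°)) = 4.922 - j8.289 V
Step 2 — Sum components: V_total = 16.67 - j28.64 V.
Step 3 — Convert to polar: |V_total| = 33.14 V, ∠V_total = -59.8°.

V_total = 33.14∠-59.8° V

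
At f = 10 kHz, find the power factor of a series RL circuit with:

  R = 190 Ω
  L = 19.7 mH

Step 1 — Angular frequency: ω = 2π·f = 2π·1e+04 = 6.283e+04 rad/s.
Step 2 — Component impedances:
  R: Z = R = 190 Ω
  L: Z = jωL = j·6.283e+04·0.0197 = 0 + j1238 Ω
Step 3 — Series combination: Z_total = R + L = 190 + j1238 Ω = 1252∠81.3° Ω.
Step 4 — Power factor: PF = cos(φ) = Re(Z)/|Z| = 190/1252.3 = 0.1517.
Step 5 — Type: Im(Z) = 1238 ⇒ lagging (phase φ = 81.3°).

PF = 0.1517 (lagging, φ = 81.3°)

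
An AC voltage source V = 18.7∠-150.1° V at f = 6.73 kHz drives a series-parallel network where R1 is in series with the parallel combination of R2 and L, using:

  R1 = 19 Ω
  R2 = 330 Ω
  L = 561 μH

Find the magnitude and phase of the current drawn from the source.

Step 1 — Angular frequency: ω = 2π·f = 2π·6730 = 4.229e+04 rad/s.
Step 2 — Component impedances:
  R1: Z = R = 19 Ω
  R2: Z = R = 330 Ω
  L: Z = jωL = j·4.229e+04·0.000561 = 0 + j23.72 Ω
Step 3 — Parallel branch: R2 || L = 1/(1/R2 + 1/L) = 1.697 + j23.6 Ω.
Step 4 — Series with R1: Z_total = R1 + (R2 || L) = 20.7 + j23.6 Ω = 31.39∠48.8° Ω.
Step 5 — Source phasor: V = 18.7∠-150.1° V = -16.21 - j9.322 V.
Step 6 — Ohm's law: I = V / Z_total = (-16.21 - j9.322) / (20.7 + j23.6) = -0.5638 + j0.1925 A.
Step 7 — Convert to polar: |I| = 0.5957 A, ∠I = 161.1°.

I = 0.5957∠161.1° A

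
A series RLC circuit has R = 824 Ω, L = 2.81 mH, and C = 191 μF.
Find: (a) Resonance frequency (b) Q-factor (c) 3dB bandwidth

Step 1 — Resonance condition Im(Z)=0 gives ω₀ = 1/√(LC).
Step 2 — ω₀ = 1/√(0.00281·0.000191) = 1365 rad/s.
Step 3 — f₀ = ω₀/(2π) = 217.2 Hz.
Step 4 — Series Q: Q = ω₀L/R = 1365·0.00281/824 = 0.004655.
Step 5 — 3dB bandwidth: Δω = ω₀/Q = 2.932e+05 rad/s; BW = Δω/(2π) = 4.667e+04 Hz.

(a) f₀ = 217.2 Hz  (b) Q = 0.004655  (c) BW = 4.667e+04 Hz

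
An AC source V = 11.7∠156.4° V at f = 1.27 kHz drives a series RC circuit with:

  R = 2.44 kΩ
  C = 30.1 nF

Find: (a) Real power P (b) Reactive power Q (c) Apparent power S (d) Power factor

Step 1 — Angular frequency: ω = 2π·f = 2π·1270 = 7980 rad/s.
Step 2 — Component impedances:
  R: Z = R = 2440 Ω
  C: Z = 1/(jωC) = -j/(ω·C) = 0 - j4163 Ω
Step 3 — Series combination: Z_total = R + C = 2440 - j4163 Ω = 4826∠-59.6° Ω.
Step 4 — Source phasor: V = 11.7∠156.4° V = -10.72 + j4.684 V.
Step 5 — Current: I = V / Z = -0.001961 - j0.001426 A = 0.002425∠-144.0° A.
Step 6 — Complex power: S = V·I* = 0.01434 - j0.02447 VA.
Step 7 — Real power: P = Re(S) = 0.01434 W.
Step 8 — Reactive power: Q = Im(S) = -0.02447 VAR.
Step 9 — Apparent power: |S| = 0.02837 VA.
Step 10 — Power factor: PF = P/|S| = 0.5056 (leading).

(a) P = 0.01434 W  (b) Q = -0.02447 VAR  (c) S = 0.02837 VA  (d) PF = 0.5056 (leading)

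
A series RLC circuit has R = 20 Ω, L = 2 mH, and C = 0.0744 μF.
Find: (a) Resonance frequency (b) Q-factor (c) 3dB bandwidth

Step 1 — Resonance condition Im(Z)=0 gives ω₀ = 1/√(LC).
Step 2 — ω₀ = 1/√(0.002·7.44e-08) = 8.198e+04 rad/s.
Step 3 — f₀ = ω₀/(2π) = 1.305e+04 Hz.
Step 4 — Series Q: Q = ω₀L/R = 8.198e+04·0.002/20 = 8.198.
Step 5 — 3dB bandwidth: Δω = ω₀/Q = 1e+04 rad/s; BW = Δω/(2π) = 1592 Hz.

(a) f₀ = 1.305e+04 Hz  (b) Q = 8.198  (c) BW = 1592 Hz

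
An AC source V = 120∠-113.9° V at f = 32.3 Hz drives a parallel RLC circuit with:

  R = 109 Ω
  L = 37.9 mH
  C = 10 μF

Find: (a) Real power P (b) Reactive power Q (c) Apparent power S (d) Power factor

Step 1 — Angular frequency: ω = 2π·f = 2π·32.3 = 202.9 rad/s.
Step 2 — Component impedances:
  R: Z = R = 109 Ω
  L: Z = jωL = j·202.9·0.0379 = 0 + j7.692 Ω
  C: Z = 1/(jωC) = -j/(ω·C) = 0 - j492.7 Ω
Step 3 — Parallel combination: 1/Z_total = 1/R + 1/L + 1/C; Z_total = 0.5573 + j7.774 Ω = 7.794∠85.9° Ω.
Step 4 — Source phasor: V = 120∠-113.9° V = -48.62 - j109.7 V.
Step 5 — Current: I = V / Z = -14.49 + j5.216 A = 15.4∠160.2° A.
Step 6 — Complex power: S = V·I* = 132.1 + j1843 VA.
Step 7 — Real power: P = Re(S) = 132.1 W.
Step 8 — Reactive power: Q = Im(S) = 1843 VAR.
Step 9 — Apparent power: |S| = 1848 VA.
Step 10 — Power factor: PF = P/|S| = 0.0715 (lagging).

(a) P = 132.1 W  (b) Q = 1843 VAR  (c) S = 1848 VA  (d) PF = 0.0715 (lagging)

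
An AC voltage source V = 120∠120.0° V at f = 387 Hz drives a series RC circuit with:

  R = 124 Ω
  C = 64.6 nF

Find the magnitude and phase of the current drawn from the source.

Step 1 — Angular frequency: ω = 2π·f = 2π·387 = 2432 rad/s.
Step 2 — Component impedances:
  R: Z = R = 124 Ω
  C: Z = 1/(jωC) = -j/(ω·C) = 0 - j6366 Ω
Step 3 — Series combination: Z_total = R + C = 124 - j6366 Ω = 6367∠-88.9° Ω.
Step 4 — Source phasor: V = 120∠120.0° V = -60 + j103.9 V.
Step 5 — Ohm's law: I = V / Z_total = (-60 + j103.9) / (124 - j6366) = -0.0165 - j0.009103 A.
Step 6 — Convert to polar: |I| = 0.01885 A, ∠I = -151.1°.

I = 0.01885∠-151.1° A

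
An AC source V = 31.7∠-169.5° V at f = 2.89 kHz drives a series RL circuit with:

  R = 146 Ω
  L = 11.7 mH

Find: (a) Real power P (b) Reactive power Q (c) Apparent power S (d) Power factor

Step 1 — Angular frequency: ω = 2π·f = 2π·2890 = 1.816e+04 rad/s.
Step 2 — Component impedances:
  R: Z = R = 146 Ω
  L: Z = jωL = j·1.816e+04·0.0117 = 0 + j212.5 Ω
Step 3 — Series combination: Z_total = R + L = 146 + j212.5 Ω = 257.8∠55.5° Ω.
Step 4 — Source phasor: V = 31.7∠-169.5° V = -31.17 - j5.777 V.
Step 5 — Current: I = V / Z = -0.08695 + j0.08696 A = 0.123∠135.0° A.
Step 6 — Complex power: S = V·I* = 2.208 + j3.213 VA.
Step 7 — Real power: P = Re(S) = 2.208 W.
Step 8 — Reactive power: Q = Im(S) = 3.213 VAR.
Step 9 — Apparent power: |S| = 3.898 VA.
Step 10 — Power factor: PF = P/|S| = 0.5664 (lagging).

(a) P = 2.208 W  (b) Q = 3.213 VAR  (c) S = 3.898 VA  (d) PF = 0.5664 (lagging)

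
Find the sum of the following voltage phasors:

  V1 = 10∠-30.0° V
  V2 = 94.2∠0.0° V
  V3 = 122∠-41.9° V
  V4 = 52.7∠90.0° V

Step 1 — Convert each phasor to rectangular form:
  V1 = 10·(cos(-30.0°) + j·sin(-30.0°)) = 8.66 - j5 V
  V2 = 94.2·(cos(0.0°) + j·sin(0.0°)) = 94.2 V
  V3 = 122·(cos(-41.9°) + j·sin(-41.9°)) = 90.81 - j81.48 V
  V4 = 52.7·(cos(90.0°) + j·sin(90.0°)) = 0 + j52.7 V
Step 2 — Sum components: V_total = 193.7 - j33.78 V.
Step 3 — Convert to polar: |V_total| = 196.6 V, ∠V_total = -9.9°.

V_total = 196.6∠-9.9° V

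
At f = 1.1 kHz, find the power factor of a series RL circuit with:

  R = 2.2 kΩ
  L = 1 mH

Step 1 — Angular frequency: ω = 2π·f = 2π·1100 = 6912 rad/s.
Step 2 — Component impedances:
  R: Z = R = 2200 Ω
  L: Z = jωL = j·6912·0.001 = 0 + j6.912 Ω
Step 3 — Series combination: Z_total = R + L = 2200 + j6.912 Ω = 2200∠0.2° Ω.
Step 4 — Power factor: PF = cos(φ) = Re(Z)/|Z| = 2200/2200 = 1.
Step 5 — Type: Im(Z) = 6.912 ⇒ lagging (phase φ = 0.2°).

PF = 1 (lagging, φ = 0.2°)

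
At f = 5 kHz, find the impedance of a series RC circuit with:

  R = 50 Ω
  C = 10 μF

Step 1 — Angular frequency: ω = 2π·f = 2π·5000 = 3.142e+04 rad/s.
Step 2 — Component impedances:
  R: Z = R = 50 Ω
  C: Z = 1/(jωC) = -j/(ω·C) = 0 - j3.183 Ω
Step 3 — Series combination: Z_total = R + C = 50 - j3.183 Ω = 50.1∠-3.6° Ω.

Z = 50 - j3.183 Ω = 50.1∠-3.6° Ω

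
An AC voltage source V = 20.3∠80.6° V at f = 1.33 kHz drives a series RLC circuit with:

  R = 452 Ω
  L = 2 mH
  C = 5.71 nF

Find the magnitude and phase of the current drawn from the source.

Step 1 — Angular frequency: ω = 2π·f = 2π·1330 = 8357 rad/s.
Step 2 — Component impedances:
  R: Z = R = 452 Ω
  L: Z = jωL = j·8357·0.002 = 0 + j16.71 Ω
  C: Z = 1/(jωC) = -j/(ω·C) = 0 - j2.096e+04 Ω
Step 3 — Series combination: Z_total = R + L + C = 452 - j2.094e+04 Ω = 2.095e+04∠-88.8° Ω.
Step 4 — Source phasor: V = 20.3∠80.6° V = 3.316 + j20.03 V.
Step 5 — Ohm's law: I = V / Z_total = (3.316 + j20.03) / (452 - j2.094e+04) = -0.0009525 + j0.0001789 A.
Step 6 — Convert to polar: |I| = 0.0009692 A, ∠I = 169.4°.

I = 0.0009692∠169.4° A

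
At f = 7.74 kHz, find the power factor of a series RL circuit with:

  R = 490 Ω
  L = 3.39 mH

Step 1 — Angular frequency: ω = 2π·f = 2π·7740 = 4.863e+04 rad/s.
Step 2 — Component impedances:
  R: Z = R = 490 Ω
  L: Z = jωL = j·4.863e+04·0.00339 = 0 + j164.9 Ω
Step 3 — Series combination: Z_total = R + L = 490 + j164.9 Ω = 517∠18.6° Ω.
Step 4 — Power factor: PF = cos(φ) = Re(Z)/|Z| = 490/517 = 0.9478.
Step 5 — Type: Im(Z) = 164.9 ⇒ lagging (phase φ = 18.6°).

PF = 0.9478 (lagging, φ = 18.6°)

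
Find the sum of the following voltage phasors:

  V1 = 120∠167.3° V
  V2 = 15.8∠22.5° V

Step 1 — Convert each phasor to rectangular form:
  V1 = 120·(cos(167.3°) + j·sin(167.3°)) = -117.1 + j26.38 V
  V2 = 15.8·(cos(22.5°) + j·sin(22.5°)) = 14.6 + j6.046 V
Step 2 — Sum components: V_total = -102.5 + j32.43 V.
Step 3 — Convert to polar: |V_total| = 107.5 V, ∠V_total = 162.4°.

V_total = 107.5∠162.4° V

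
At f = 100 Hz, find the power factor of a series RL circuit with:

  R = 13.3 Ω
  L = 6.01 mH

Step 1 — Angular frequency: ω = 2π·f = 2π·100 = 628.3 rad/s.
Step 2 — Component impedances:
  R: Z = R = 13.3 Ω
  L: Z = jωL = j·628.3·0.00601 = 0 + j3.776 Ω
Step 3 — Series combination: Z_total = R + L = 13.3 + j3.776 Ω = 13.83∠15.9° Ω.
Step 4 — Power factor: PF = cos(φ) = Re(Z)/|Z| = 13.3/13.826 = 0.962.
Step 5 — Type: Im(Z) = 3.776 ⇒ lagging (phase φ = 15.9°).

PF = 0.962 (lagging, φ = 15.9°)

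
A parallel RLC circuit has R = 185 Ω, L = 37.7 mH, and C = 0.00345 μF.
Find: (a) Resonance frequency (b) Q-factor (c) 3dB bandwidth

Step 1 — Resonance: ω₀ = 1/√(LC) = 1/√(0.0377·3.45e-09) = 8.768e+04 rad/s.
Step 2 — f₀ = ω₀/(2π) = 1.396e+04 Hz.
Step 3 — Parallel Q: Q = R/(ω₀L) = 185/(8.768e+04·0.0377) = 0.05596.
Step 4 — Bandwidth: Δω = ω₀/Q = 1.567e+06 rad/s; BW = Δω/(2π) = 2.494e+05 Hz.

(a) f₀ = 1.396e+04 Hz  (b) Q = 0.05596  (c) BW = 2.494e+05 Hz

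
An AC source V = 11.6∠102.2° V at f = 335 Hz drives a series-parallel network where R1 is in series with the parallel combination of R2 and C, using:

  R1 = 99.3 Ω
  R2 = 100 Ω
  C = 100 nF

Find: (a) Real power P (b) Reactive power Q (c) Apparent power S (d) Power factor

Step 1 — Angular frequency: ω = 2π·f = 2π·335 = 2105 rad/s.
Step 2 — Component impedances:
  R1: Z = R = 99.3 Ω
  R2: Z = R = 100 Ω
  C: Z = 1/(jωC) = -j/(ω·C) = 0 - j4751 Ω
Step 3 — Parallel branch: R2 || C = 1/(1/R2 + 1/C) = 99.96 - j2.104 Ω.
Step 4 — Series with R1: Z_total = R1 + (R2 || C) = 199.3 - j2.104 Ω = 199.3∠-0.6° Ω.
Step 5 — Source phasor: V = 11.6∠102.2° V = -2.451 + j11.34 V.
Step 6 — Current: I = V / Z = -0.0129 + j0.05677 A = 0.05821∠102.8° A.
Step 7 — Complex power: S = V·I* = 0.6752 - j0.00713 VA.
Step 8 — Real power: P = Re(S) = 0.6752 W.
Step 9 — Reactive power: Q = Im(S) = -0.00713 VAR.
Step 10 — Apparent power: |S| = 0.6753 VA.
Step 11 — Power factor: PF = P/|S| = 0.9999 (leading).

(a) P = 0.6752 W  (b) Q = -0.00713 VAR  (c) S = 0.6753 VA  (d) PF = 0.9999 (leading)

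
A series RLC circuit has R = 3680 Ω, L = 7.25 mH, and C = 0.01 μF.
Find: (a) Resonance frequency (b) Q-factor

Step 1 — Resonance condition Im(Z)=0 gives ω₀ = 1/√(LC).
Step 2 — ω₀ = 1/√(0.00725·1e-08) = 1.174e+05 rad/s.
Step 3 — f₀ = ω₀/(2π) = 1.869e+04 Hz.
Step 4 — Series Q: Q = ω₀L/R = 1.174e+05·0.00725/3680 = 0.2314.

(a) f₀ = 1.869e+04 Hz  (b) Q = 0.2314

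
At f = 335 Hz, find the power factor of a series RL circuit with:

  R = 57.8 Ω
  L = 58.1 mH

Step 1 — Angular frequency: ω = 2π·f = 2π·335 = 2105 rad/s.
Step 2 — Component impedances:
  R: Z = R = 57.8 Ω
  L: Z = jωL = j·2105·0.0581 = 0 + j122.3 Ω
Step 3 — Series combination: Z_total = R + L = 57.8 + j122.3 Ω = 135.3∠64.7° Ω.
Step 4 — Power factor: PF = cos(φ) = Re(Z)/|Z| = 57.8/135.26 = 0.4273.
Step 5 — Type: Im(Z) = 122.3 ⇒ lagging (phase φ = 64.7°).

PF = 0.4273 (lagging, φ = 64.7°)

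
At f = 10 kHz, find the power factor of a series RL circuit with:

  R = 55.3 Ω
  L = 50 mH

Step 1 — Angular frequency: ω = 2π·f = 2π·1e+04 = 6.283e+04 rad/s.
Step 2 — Component impedances:
  R: Z = R = 55.3 Ω
  L: Z = jωL = j·6.283e+04·0.05 = 0 + j3142 Ω
Step 3 — Series combination: Z_total = R + L = 55.3 + j3142 Ω = 3142∠89.0° Ω.
Step 4 — Power factor: PF = cos(φ) = Re(Z)/|Z| = 55.3/3142 = 0.0176.
Step 5 — Type: Im(Z) = 3142 ⇒ lagging (phase φ = 89.0°).

PF = 0.0176 (lagging, φ = 89.0°)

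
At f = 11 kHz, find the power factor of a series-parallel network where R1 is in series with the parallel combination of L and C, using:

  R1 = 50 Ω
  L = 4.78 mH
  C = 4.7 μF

Step 1 — Angular frequency: ω = 2π·f = 2π·1.1e+04 = 6.912e+04 rad/s.
Step 2 — Component impedances:
  R1: Z = R = 50 Ω
  L: Z = jωL = j·6.912e+04·0.00478 = 0 + j330.4 Ω
  C: Z = 1/(jωC) = -j/(ω·C) = 0 - j3.078 Ω
Step 3 — Parallel branch: L || C = 1/(1/L + 1/C) = 0 - j3.107 Ω.
Step 4 — Series with R1: Z_total = R1 + (L || C) = 50 - j3.107 Ω = 50.1∠-3.6° Ω.
Step 5 — Power factor: PF = cos(φ) = Re(Z)/|Z| = 50/50.096 = 0.9981.
Step 6 — Type: Im(Z) = -3.107 ⇒ leading (phase φ = -3.6°).

PF = 0.9981 (leading, φ = -3.6°)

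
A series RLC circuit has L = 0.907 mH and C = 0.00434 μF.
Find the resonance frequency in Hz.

Step 1 — Resonance condition Im(Z)=0 gives ω₀ = 1/√(LC).
Step 2 — ω₀ = 1/√(0.000907·4.34e-09) = 5.04e+05 rad/s.
Step 3 — f₀ = ω₀/(2π) = 8.022e+04 Hz.

f₀ = 8.022e+04 Hz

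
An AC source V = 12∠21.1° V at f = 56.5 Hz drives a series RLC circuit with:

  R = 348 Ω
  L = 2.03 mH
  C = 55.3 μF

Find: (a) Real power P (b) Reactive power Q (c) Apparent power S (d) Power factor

Step 1 — Angular frequency: ω = 2π·f = 2π·56.5 = 355 rad/s.
Step 2 — Component impedances:
  R: Z = R = 348 Ω
  L: Z = jωL = j·355·0.00203 = 0 + j0.7206 Ω
  C: Z = 1/(jωC) = -j/(ω·C) = 0 - j50.94 Ω
Step 3 — Series combination: Z_total = R + L + C = 348 - j50.22 Ω = 351.6∠-8.2° Ω.
Step 4 — Source phasor: V = 12∠21.1° V = 11.2 + j4.32 V.
Step 5 — Current: I = V / Z = 0.02976 + j0.01671 A = 0.03413∠29.3° A.
Step 6 — Complex power: S = V·I* = 0.4054 - j0.05849 VA.
Step 7 — Real power: P = Re(S) = 0.4054 W.
Step 8 — Reactive power: Q = Im(S) = -0.05849 VAR.
Step 9 — Apparent power: |S| = 0.4096 VA.
Step 10 — Power factor: PF = P/|S| = 0.9897 (leading).

(a) P = 0.4054 W  (b) Q = -0.05849 VAR  (c) S = 0.4096 VA  (d) PF = 0.9897 (leading)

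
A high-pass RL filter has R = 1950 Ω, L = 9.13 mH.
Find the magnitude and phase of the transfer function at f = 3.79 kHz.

Step 1 — Angular frequency: ω = 2π·3790 = 2.381e+04 rad/s.
Step 2 — Transfer function: H(jω) = jωL/(R + jωL).
Step 3 — Numerator jωL = j·217.4; denominator R + jωL = 1950 + j217.4.
Step 4 — H = 0.01228 + j0.1101.
Step 5 — Magnitude: |H| = 0.1108 (-19.1 dB); phase: φ = 83.6°.

|H| = 0.1108 (-19.1 dB), φ = 83.6°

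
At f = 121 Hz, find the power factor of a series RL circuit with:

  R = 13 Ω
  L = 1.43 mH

Step 1 — Angular frequency: ω = 2π·f = 2π·121 = 760.3 rad/s.
Step 2 — Component impedances:
  R: Z = R = 13 Ω
  L: Z = jωL = j·760.3·0.00143 = 0 + j1.087 Ω
Step 3 — Series combination: Z_total = R + L = 13 + j1.087 Ω = 13.05∠4.8° Ω.
Step 4 — Power factor: PF = cos(φ) = Re(Z)/|Z| = 13/13.0454 = 0.9965.
Step 5 — Type: Im(Z) = 1.087 ⇒ lagging (phase φ = 4.8°).

PF = 0.9965 (lagging, φ = 4.8°)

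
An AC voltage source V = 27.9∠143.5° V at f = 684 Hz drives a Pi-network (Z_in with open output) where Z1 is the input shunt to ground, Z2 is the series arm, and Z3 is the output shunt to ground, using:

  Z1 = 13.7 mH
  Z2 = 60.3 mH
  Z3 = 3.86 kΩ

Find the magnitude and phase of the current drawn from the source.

Step 1 — Angular frequency: ω = 2π·f = 2π·684 = 4298 rad/s.
Step 2 — Component impedances:
  Z1: Z = jωL = j·4298·0.0137 = 0 + j58.88 Ω
  Z2: Z = jωL = j·4298·0.0603 = 0 + j259.2 Ω
  Z3: Z = R = 3860 Ω
Step 3 — With open output, the series arm Z2 and the output shunt Z3 appear in series to ground: Z2 + Z3 = 3860 + j259.2 Ω.
Step 4 — Parallel with input shunt Z1: Z_in = Z1 || (Z2 + Z3) = 0.892 + j58.8 Ω = 58.81∠89.1° Ω.
Step 5 — Source phasor: V = 27.9∠143.5° V = -22.43 + j16.6 V.
Step 6 — Ohm's law: I = V / Z_total = (-22.43 + j16.6) / (0.892 + j58.8) = 0.2764 + j0.3856 A.
Step 7 — Convert to polar: |I| = 0.4744 A, ∠I = 54.4°.

I = 0.4744∠54.4° A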